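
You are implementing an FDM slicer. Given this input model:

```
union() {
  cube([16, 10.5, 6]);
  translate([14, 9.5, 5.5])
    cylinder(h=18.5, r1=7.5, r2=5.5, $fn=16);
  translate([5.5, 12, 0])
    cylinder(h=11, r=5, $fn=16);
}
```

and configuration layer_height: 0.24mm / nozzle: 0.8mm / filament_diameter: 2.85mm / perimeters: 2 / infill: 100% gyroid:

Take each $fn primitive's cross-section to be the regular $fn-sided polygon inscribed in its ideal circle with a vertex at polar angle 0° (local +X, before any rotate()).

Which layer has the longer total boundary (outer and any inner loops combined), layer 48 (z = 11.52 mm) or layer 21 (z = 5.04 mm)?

layer 21 (z = 5.04 mm)

Layer 48 (z = 11.52): the cube is absent (z outside [0, 6]); the cone at (14, 9.5): at t=0.325 of its height the radius interpolates to r₁+(r₂−r₁)t = 6.849, giving a regular 16-gon of that circumradius (perimeter = 2·16·6.849·sin(180°/16) = 42.76 mm); the cylinder at (5.5, 12) is not intersected at this z (z outside [0, 11]); Taking the union: only the cone at (14, 9.5) is present, so the union is just that shape — boundary = 42.76 mm. So its perimeter = 42.76 mm. Layer 21 (z = 5.04): the cube (footprint 16×10.5) is included at this height (perimeter 53.00 mm); the cone at (14, 9.5) is not intersected at this z (z outside [5.5, 24]); the r=5 cylinder at (5.5, 12) gives a regular 16-gon of circumradius 5 (constant along its height) (perimeter = 2·16·5.000·sin(180°/16) = 31.21 mm); Taking the union: the regions partially overlap (shared area 23.72 mm²), so the edge portions inside another operand are dropped and the merged outline is re-measured after clipping — boundary = 62.26 mm. So its perimeter = 62.26 mm. Layer 21 is larger (62.26 vs 42.76 mm).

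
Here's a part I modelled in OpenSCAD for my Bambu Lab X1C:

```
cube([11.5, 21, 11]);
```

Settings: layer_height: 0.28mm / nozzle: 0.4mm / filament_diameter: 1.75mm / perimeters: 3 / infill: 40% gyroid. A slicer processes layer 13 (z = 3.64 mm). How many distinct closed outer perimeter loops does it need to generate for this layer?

1

At z = 3.64 mm: the 11.5×21 cube contributes its full rectangle. The result has 1 disconnected region.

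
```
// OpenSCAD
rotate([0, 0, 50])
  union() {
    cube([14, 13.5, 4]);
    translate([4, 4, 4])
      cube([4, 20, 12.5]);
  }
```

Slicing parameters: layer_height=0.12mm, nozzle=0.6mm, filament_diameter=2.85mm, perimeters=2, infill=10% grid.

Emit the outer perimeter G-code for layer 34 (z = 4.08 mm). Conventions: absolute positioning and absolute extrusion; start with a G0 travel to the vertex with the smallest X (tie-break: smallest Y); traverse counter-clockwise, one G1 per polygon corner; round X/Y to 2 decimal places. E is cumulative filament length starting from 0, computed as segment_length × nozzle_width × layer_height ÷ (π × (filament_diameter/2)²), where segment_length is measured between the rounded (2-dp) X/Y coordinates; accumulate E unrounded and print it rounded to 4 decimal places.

G0 X-15.81 Y18.49 Z4.08
G1 X-0.49 Y5.64 E0.2257
G1 X2.08 Y8.70 E0.2708
G1 X-13.24 Y21.56 E0.4965
G1 X-15.81 Y18.49 E0.5417

At z = 4.08 mm: the cube is absent (z outside [0, 4]); the cube at (4, 4) is present — its section is the full 4×20 rectangle; Combining (union): only the 4×20 cube at (4, 4) is present, so the union is just that shape — 1 connected region; (whole slice rotated 50° about Z — lengths, areas and connectivity unchanged). The outline is a single polygon with 4 vertices. Extrusion per mm of travel: 0.6 × 0.12 / (π × 1.425²) = 0.011286. Accumulating E over each segment gives final E = 0.5417.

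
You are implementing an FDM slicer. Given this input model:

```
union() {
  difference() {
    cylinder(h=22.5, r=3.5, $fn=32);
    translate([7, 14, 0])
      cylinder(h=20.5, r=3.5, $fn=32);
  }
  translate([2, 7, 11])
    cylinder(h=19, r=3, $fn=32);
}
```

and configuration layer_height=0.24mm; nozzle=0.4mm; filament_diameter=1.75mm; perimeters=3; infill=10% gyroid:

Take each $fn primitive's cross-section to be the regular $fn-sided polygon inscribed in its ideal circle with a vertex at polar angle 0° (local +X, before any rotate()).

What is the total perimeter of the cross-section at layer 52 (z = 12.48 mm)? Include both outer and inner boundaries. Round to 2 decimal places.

40.78 mm

At z = 12.48 mm: the r=3.5 cylinder contributes a regular 32-gon of circumradius 3.5 (perimeter = 2·32·3.500·sin(180°/32) = 21.96 mm); the r=3.5 cylinder at (7, 14) gives a regular 32-gon of circumradius 3.5 (constant along its height) (perimeter = 2·32·3.500·sin(180°/32) = 21.96 mm); After the difference (first − rest): starting from the r=3.5 cylinder, the r=3.5 cylinder at (7, 14) misses the remaining region (no effect) — boundary = 21.96 mm; the cylinder at (2, 7): section is a regular 32-gon, circumradius r=3 (perimeter = 2·32·3.000·sin(180°/32) = 18.82 mm); Taking the union: the 2 present regions are separate (no shared area or edge), so areas and boundary lengths simply add and each stays a separate island — boundary = 40.78 mm. Overall, the cross-section has 2 separate islands. Total boundary length (outer) = 40.78 mm.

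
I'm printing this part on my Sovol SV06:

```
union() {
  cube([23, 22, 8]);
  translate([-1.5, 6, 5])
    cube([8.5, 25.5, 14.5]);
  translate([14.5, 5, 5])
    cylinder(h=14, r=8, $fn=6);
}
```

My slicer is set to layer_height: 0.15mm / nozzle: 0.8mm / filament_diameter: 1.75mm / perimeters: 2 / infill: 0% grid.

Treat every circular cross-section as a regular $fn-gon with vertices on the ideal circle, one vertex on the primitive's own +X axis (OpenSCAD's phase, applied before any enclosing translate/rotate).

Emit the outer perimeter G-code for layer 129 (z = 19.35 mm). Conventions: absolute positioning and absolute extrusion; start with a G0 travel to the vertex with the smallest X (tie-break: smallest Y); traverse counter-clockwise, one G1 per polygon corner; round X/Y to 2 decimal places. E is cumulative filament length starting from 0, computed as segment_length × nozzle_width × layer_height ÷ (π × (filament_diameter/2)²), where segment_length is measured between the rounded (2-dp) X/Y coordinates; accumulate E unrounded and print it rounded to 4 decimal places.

G0 X-1.50 Y6.00 Z19.35
G1 X7.00 Y6.00 E0.4241
G1 X7.00 Y31.50 E1.6963
G1 X-1.50 Y31.50 E2.1203
G1 X-1.50 Y6.00 E3.3925

At z = 19.35 mm: the cube does not reach this height (z outside [0, 8]); the cube at (-1.5, 6) is present — its section is the full 8.5×25.5 rectangle; the cylinder at (14.5, 5) is absent (z outside [5, 19]); Taking the union: only the 8.5×25.5 cube at (-1.5, 6) is present, so the union is just that shape — 1 connected region. The outline is a single polygon with 4 vertices. Extrusion per mm of travel: 0.8 × 0.15 / (π × 0.875²) = 0.049890. Accumulating E over each segment gives final E = 3.3925.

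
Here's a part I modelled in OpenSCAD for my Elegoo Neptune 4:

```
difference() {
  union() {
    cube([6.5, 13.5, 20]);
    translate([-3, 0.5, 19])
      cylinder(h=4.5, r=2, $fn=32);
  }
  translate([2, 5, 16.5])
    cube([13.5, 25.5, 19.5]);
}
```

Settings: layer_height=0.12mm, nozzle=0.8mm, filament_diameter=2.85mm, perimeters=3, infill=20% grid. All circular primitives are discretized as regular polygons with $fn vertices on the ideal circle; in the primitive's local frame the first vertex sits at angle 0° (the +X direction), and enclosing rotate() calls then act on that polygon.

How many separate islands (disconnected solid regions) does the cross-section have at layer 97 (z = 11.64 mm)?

At z = 11.64 mm: the 6.5×13.5 cube contributes its full rectangle; the cylinder at (-3, 0.5) does not reach this height (z outside [19, 23.5]); Merging all regions: only the 6.5×13.5 cube is present, so the union is just that shape — 1 connected region; the cube at (2, 5) does not reach this height (z outside [16.5, 36]); Subtracting the remaining from the first: none of the subtracted shapes is present at this height, so that combined region is unchanged — 1 connected region. Overall, the cross-section is a single solid region. Island count = 1.

1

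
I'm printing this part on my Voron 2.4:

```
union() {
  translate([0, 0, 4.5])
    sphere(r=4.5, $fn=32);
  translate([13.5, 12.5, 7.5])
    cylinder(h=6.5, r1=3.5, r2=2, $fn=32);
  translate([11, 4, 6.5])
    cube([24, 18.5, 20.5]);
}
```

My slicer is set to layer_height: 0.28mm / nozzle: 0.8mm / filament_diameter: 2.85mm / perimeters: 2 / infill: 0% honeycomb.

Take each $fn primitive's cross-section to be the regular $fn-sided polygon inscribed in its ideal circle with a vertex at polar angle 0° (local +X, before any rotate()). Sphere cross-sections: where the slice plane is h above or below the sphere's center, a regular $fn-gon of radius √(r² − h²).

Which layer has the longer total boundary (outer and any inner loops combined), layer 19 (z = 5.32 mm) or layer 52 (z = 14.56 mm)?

layer 52 (z = 14.56 mm)

Layer 19 (z = 5.32): the r=4.5 sphere slices to a regular 32-gon of circumradius 4.425 (√(r²−h²) with h=0.82 from center) (perimeter = 2·32·4.425·sin(180°/32) = 27.76 mm); the cone at (13.5, 12.5) does not reach this height (z outside [7.5, 14]); the cube at (11, 4) does not reach this height (z outside [6.5, 27]); Merging all regions: only the r=4.5 sphere is present, so the union is just that shape — boundary = 27.76 mm. So its perimeter = 27.76 mm. Layer 52 (z = 14.56): the sphere is absent (|z−center|=10.060 > r=4.5); the cone at (13.5, 12.5) does not reach this height (z outside [7.5, 14]); the cube at (11, 4) (footprint 24×18.5) is included at this height (perimeter 85.00 mm); Taking the union: only the 24×18.5 cube at (11, 4) is present, so the union is just that shape — boundary = 85.00 mm. So its perimeter = 85.00 mm. Layer 52 is larger (85.00 vs 27.76 mm).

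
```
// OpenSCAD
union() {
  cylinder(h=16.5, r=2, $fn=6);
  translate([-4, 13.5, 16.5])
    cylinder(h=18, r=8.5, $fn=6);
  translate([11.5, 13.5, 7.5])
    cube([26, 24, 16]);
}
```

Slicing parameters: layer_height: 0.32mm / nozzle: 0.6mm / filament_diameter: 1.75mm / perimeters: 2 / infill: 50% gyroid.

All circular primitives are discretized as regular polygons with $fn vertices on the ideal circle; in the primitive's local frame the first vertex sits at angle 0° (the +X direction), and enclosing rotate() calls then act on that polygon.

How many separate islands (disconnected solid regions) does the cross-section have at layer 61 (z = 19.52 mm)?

2

At z = 19.52 mm: the cylinder is not intersected at this z (z outside [0, 16.5]); the cylinder at (-4, 13.5): section is a regular 6-gon, circumradius r=8.5; the cube at (11.5, 13.5) is present — its section is the full 26×24 rectangle; Combining (union): the 2 present regions are separate (no shared area or edge), so areas and boundary lengths simply add and each stays a separate island — 2 connected regions. Overall, the cross-section has 2 separate islands. Island count = 2.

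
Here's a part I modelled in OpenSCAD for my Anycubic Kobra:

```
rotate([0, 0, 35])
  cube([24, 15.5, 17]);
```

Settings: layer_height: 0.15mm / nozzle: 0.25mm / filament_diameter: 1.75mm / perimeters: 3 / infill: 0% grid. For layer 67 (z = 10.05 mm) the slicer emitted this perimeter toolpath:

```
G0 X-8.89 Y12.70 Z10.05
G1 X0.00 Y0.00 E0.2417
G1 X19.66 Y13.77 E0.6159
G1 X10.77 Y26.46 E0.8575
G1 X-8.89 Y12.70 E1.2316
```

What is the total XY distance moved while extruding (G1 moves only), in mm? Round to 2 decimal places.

79.00 mm

Sum the Euclidean lengths of each G1 segment: total = 79.00 mm.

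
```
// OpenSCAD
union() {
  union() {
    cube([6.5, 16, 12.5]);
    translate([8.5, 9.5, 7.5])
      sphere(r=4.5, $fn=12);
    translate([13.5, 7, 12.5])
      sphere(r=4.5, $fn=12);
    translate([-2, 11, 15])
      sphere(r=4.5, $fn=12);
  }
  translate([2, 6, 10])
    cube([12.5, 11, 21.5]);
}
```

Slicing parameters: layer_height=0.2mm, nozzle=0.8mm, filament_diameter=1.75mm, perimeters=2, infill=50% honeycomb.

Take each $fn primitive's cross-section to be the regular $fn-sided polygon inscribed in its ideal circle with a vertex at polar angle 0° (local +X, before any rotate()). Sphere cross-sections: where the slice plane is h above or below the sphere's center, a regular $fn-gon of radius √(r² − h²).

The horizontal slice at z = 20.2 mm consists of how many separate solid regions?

1

At z = 20.2 mm: the cube does not reach this height (z outside [0, 12.5]); the sphere at (8.5, 9.5) is not intersected at this z (|z−center|=12.700 > r=4.5); the sphere at (13.5, 7) is not intersected at this z (|z−center|=7.700 > r=4.5); the sphere at (-2, 11) is not intersected at this z (|z−center|=5.200 > r=4.5); Combining (union): nothing is present at this height; the cube at (2, 6) (footprint 12.5×11) is included at this height; Taking the union: only the 12.5×11 cube at (2, 6) is present, so the union is just that shape — 1 connected region. The result has 1 disconnected region.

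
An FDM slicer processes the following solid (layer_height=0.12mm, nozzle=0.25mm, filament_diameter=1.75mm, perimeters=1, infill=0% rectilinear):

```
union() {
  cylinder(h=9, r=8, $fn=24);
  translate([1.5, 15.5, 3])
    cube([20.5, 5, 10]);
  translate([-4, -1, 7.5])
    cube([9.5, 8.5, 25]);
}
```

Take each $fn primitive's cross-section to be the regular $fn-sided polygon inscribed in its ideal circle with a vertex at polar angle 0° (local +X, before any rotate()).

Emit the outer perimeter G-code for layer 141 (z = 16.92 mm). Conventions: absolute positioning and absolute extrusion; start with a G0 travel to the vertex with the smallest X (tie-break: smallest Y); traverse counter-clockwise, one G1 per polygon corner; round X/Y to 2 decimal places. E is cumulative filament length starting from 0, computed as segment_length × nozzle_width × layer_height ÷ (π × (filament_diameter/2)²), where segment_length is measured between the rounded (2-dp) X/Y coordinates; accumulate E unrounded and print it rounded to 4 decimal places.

At z = 16.92 mm: the cylinder does not reach this height (z outside [0, 9]); the cube at (1.5, 15.5) is not intersected at this z (z outside [3, 13]); the cube at (-4, -1) is present — its section is the full 9.5×8.5 rectangle; Combining (union): only the 9.5×8.5 cube at (-4, -1) is present, so the union is just that shape — 1 connected region. The outline is a single polygon with 4 vertices. Extrusion per mm of travel: 0.25 × 0.12 / (π × 0.875²) = 0.012473. Accumulating E over each segment gives final E = 0.4490.

G0 X-4.00 Y-1.00 Z16.92
G1 X5.50 Y-1.00 E0.1185
G1 X5.50 Y7.50 E0.2245
G1 X-4.00 Y7.50 E0.3430
G1 X-4.00 Y-1.00 E0.4490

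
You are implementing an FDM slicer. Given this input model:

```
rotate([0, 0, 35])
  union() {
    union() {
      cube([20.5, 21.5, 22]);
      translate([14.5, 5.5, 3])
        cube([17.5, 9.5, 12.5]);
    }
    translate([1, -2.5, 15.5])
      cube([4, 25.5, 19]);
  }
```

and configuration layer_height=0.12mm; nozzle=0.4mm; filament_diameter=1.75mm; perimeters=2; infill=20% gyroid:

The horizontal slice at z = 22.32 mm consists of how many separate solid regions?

At z = 22.32 mm: the cube is not intersected at this z (z outside [0, 22]); the cube at (14.5, 5.5) does not reach this height (z outside [3, 15.5]); Taking the union: nothing is present at this height; the 4×25.5 cube at (1, -2.5) contributes its full rectangle; Combining (union): only the 4×25.5 cube at (1, -2.5) is present, so the union is just that shape — 1 connected region; (whole slice rotated 35° about Z — lengths, areas and connectivity unchanged). The result has 1 disconnected region.

1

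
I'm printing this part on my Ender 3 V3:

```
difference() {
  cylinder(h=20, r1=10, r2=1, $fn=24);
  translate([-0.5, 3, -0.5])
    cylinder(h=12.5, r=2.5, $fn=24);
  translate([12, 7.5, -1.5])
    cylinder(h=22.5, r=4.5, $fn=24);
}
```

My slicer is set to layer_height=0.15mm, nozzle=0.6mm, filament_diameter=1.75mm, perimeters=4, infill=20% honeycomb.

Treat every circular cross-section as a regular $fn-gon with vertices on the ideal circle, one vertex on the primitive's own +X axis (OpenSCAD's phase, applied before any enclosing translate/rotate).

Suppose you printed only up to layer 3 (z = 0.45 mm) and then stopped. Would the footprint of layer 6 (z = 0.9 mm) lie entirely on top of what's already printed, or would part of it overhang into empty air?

Compare the two slices. At z = 0.45: the cone: at t=0.022 of its height the radius interpolates to r₁+(r₂−r₁)t = 9.797, giving a regular 24-gon of that circumradius (area = (24/2)·9.797²·sin(360°/24) = 298.13 mm²); the r=2.5 cylinder at (-0.5, 3) gives a regular 24-gon of circumradius 2.5 (constant along its height) (area = (24/2)·2.500²·sin(360°/24) = 19.41 mm²); the cylinder at (12, 7.5): section is a regular 24-gon, circumradius r=4.5 (area = (24/2)·4.500²·sin(360°/24) = 62.89 mm²); Subtracting the remaining from the first: starting from the cone (298.13 mm²), the r=2.5 cylinder at (-0.5, 3) lies wholly inside it (removes its full 19.41 mm² and its 15.66 mm outline becomes a hole wall); the r=4.5 cylinder at (12, 7.5) partially overlaps it — only the 0.08 mm² overlap (of its 62.89 mm²) is removed, clipping the outline — area = 278.64 mm². At z = 0.9: the cone: at t=0.045 of its height the radius interpolates to r₁+(r₂−r₁)t = 9.595, giving a regular 24-gon of that circumradius (area = (24/2)·9.595²·sin(360°/24) = 285.94 mm²); the cylinder at (-0.5, 3): section is a regular 24-gon, circumradius r=2.5 (area = (24/2)·2.500²·sin(360°/24) = 19.41 mm²); the r=4.5 cylinder at (12, 7.5) contributes a regular 24-gon of circumradius 4.5 (area = (24/2)·4.500²·sin(360°/24) = 62.89 mm²); Subtracting the remaining from the first: starting from the cone (285.94 mm²), the r=2.5 cylinder at (-0.5, 3) lies wholly inside it (removes its full 19.41 mm² and its 15.66 mm outline becomes a hole wall); the r=4.5 cylinder at (12, 7.5) misses the remaining region (no effect) — area = 266.52 mm². Checking containment: the cross-section at z = 0.9 is a subset of the cross-section at z = 0.45.

entirely on top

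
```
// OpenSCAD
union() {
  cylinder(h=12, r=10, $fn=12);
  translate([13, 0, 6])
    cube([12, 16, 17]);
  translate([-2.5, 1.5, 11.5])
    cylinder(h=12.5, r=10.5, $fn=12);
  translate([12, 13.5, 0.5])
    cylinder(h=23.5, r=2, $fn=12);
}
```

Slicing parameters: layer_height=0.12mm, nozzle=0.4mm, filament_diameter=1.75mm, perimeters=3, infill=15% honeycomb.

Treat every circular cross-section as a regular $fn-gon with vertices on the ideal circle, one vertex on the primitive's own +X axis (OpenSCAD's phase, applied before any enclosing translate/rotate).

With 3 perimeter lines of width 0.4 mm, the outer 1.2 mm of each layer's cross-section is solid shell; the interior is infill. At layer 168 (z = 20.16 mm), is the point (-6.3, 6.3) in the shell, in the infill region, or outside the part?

At z = 20.16 mm: the cylinder is absent (z outside [0, 12]); the 12×16 cube at (13, 0) contributes its full rectangle; the cylinder at (-2.5, 1.5): section is a regular 12-gon, circumradius r=10.5; the cylinder at (12, 13.5): section is a regular 12-gon, circumradius r=2; Combining (union): the regions partially overlap (shared area 2.27 mm²), so overlapping operands fuse into one piece — 2 connected regions. Overall, the cross-section has 2 separate islands. The nearest boundary edge runs (-11.59, 6.75)→(-7.75, 10.59); distance from the point to it = 4.06 mm. (Shell/infill is judged within the island containing the point — the largest one.) The point is inside the cross-section and 4.06 mm from the nearest boundary — more than the 1.2 mm shell width (3 × 0.4), so it's in the infill interior.

infill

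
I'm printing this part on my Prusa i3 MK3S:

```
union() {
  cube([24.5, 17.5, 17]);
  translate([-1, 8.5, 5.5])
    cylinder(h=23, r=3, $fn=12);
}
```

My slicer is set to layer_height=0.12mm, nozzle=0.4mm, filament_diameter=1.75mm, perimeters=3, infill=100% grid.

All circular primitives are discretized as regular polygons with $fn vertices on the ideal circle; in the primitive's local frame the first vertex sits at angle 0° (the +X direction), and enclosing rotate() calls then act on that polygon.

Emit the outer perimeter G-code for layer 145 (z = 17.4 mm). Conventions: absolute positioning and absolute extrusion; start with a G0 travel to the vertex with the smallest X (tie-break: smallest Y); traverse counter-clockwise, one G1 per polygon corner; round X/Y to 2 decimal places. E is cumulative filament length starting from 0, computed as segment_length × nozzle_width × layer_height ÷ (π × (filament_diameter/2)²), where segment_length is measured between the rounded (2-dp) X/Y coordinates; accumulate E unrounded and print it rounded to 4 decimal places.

G0 X-4.00 Y8.50 Z17.40
G1 X-3.60 Y7.00 E0.0310
G1 X-2.50 Y5.90 E0.0620
G1 X-1.00 Y5.50 E0.0930
G1 X0.50 Y5.90 E0.1240
G1 X1.60 Y7.00 E0.1550
G1 X2.00 Y8.50 E0.1860
G1 X1.60 Y10.00 E0.2170
G1 X0.50 Y11.10 E0.2480
G1 X-1.00 Y11.50 E0.2790
G1 X-2.50 Y11.10 E0.3100
G1 X-3.60 Y10.00 E0.3410
G1 X-4.00 Y8.50 E0.3720

At z = 17.4 mm: the cube does not reach this height (z outside [0, 17]); the r=3 cylinder at (-1, 8.5) contributes a regular 12-gon of circumradius 3; Merging all regions: only the r=3 cylinder at (-1, 8.5) is present, so the union is just that shape — 1 connected region. The outline is a single polygon with 12 vertices. Extrusion per mm of travel: 0.4 × 0.12 / (π × 0.875²) = 0.019956. Accumulating E over each segment gives final E = 0.3720.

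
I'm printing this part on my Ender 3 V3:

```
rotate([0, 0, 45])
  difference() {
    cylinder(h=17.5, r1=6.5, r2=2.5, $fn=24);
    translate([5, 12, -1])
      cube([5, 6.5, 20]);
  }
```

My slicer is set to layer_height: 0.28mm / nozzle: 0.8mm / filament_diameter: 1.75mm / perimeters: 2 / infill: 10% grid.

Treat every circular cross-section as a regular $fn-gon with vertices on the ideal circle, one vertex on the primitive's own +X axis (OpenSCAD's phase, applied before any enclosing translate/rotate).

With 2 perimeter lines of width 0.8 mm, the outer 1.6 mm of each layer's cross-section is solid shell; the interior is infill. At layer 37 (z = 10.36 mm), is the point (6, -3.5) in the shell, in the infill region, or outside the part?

At z = 10.36 mm: the cone contributes a regular 24-gon of circumradius 4.132 (interpolated between r1=6.5 and r2=2.5 at t=0.592); the cube at (5, 12) (footprint 5×6.5) is included at this height; Taking the first minus the rest: starting from the cone, the 5×6.5 cube at (5, 12) misses the remaining region (no effect) — 1 connected region; (whole slice rotated 45° about Z — lengths, areas and connectivity unchanged). Overall, the cross-section is a single solid region. Undo the 45° rotation: the query point maps to (1.768, -6.718) in the un-rotated model frame. The nearest boundary edge runs (2.07, -3.58)→(1.07, -3.99); distance from the point to it = 2.81 mm. The point is not inside any of the regions above, so it lies outside the cross-section (2.81 mm from the nearest boundary).

outside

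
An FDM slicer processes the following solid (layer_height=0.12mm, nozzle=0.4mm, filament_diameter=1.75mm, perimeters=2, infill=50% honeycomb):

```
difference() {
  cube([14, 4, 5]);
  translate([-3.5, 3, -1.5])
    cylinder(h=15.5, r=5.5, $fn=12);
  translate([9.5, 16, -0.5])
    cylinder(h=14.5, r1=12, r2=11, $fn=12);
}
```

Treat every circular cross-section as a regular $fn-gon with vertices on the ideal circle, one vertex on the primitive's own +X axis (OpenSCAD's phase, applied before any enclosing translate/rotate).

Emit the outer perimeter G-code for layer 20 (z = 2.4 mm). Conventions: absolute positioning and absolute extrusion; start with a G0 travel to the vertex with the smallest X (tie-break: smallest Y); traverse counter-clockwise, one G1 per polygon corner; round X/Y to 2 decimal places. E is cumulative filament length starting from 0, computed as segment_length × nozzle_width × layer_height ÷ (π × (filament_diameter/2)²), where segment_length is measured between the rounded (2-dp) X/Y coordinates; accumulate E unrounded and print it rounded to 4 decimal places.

At z = 2.4 mm: the cube is present — its section is the full 14×4 rectangle; the r=5.5 cylinder at (-3.5, 3) contributes a regular 12-gon of circumradius 5.5; the cone at (9.5, 16) contributes a regular 12-gon of circumradius 11.800 (interpolated between r1=12 and r2=11 at t=0.200); After the difference (first − rest): starting from the 14×4 cube, the r=5.5 cylinder at (-3.5, 3) partially overlaps it — only the 6.64 mm² overlap (of its 90.75 mm²) is removed, clipping the outline; the cone at (9.5, 16) misses the remaining region (no effect) — 1 connected region. The outline is a single polygon with 6 vertices. Extrusion per mm of travel: 0.4 × 0.12 / (π × 0.875²) = 0.019956. Accumulating E over each segment gives final E = 0.6685.

G0 X1.01 Y0.00 Z2.40
G1 X14.00 Y0.00 E0.2592
G1 X14.00 Y4.00 E0.3391
G1 X1.73 Y4.00 E0.5839
G1 X2.00 Y3.00 E0.6046
G1 X1.26 Y0.25 E0.6614
G1 X1.01 Y0.00 E0.6685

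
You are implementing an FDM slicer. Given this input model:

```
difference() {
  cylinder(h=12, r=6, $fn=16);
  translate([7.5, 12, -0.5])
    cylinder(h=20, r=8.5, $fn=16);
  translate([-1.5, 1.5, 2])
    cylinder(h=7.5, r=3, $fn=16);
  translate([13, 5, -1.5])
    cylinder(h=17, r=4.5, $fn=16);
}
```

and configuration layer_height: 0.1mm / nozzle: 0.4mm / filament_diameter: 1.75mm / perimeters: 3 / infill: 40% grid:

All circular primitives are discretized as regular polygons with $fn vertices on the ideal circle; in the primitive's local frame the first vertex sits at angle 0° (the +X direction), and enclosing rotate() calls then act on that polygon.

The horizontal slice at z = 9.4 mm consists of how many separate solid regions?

1

At z = 9.4 mm: the cylinder: section is a regular 16-gon, circumradius r=6; the r=8.5 cylinder at (7.5, 12) contributes a regular 16-gon of circumradius 8.5; the r=3 cylinder at (-1.5, 1.5) contributes a regular 16-gon of circumradius 3; the cylinder at (13, 5): section is a regular 16-gon, circumradius r=4.5; After the difference (first − rest): starting from the r=6 cylinder, the r=8.5 cylinder at (7.5, 12) partially overlaps it — only the 0.19 mm² overlap (of its 221.19 mm²) is removed, clipping the outline; the r=3 cylinder at (-1.5, 1.5) lies wholly inside it (removes its full 27.55 mm² and its 18.73 mm outline becomes a hole wall); the r=4.5 cylinder at (13, 5) misses the remaining region (no effect) — 1 connected region with 1 hole. The result has 1 disconnected region.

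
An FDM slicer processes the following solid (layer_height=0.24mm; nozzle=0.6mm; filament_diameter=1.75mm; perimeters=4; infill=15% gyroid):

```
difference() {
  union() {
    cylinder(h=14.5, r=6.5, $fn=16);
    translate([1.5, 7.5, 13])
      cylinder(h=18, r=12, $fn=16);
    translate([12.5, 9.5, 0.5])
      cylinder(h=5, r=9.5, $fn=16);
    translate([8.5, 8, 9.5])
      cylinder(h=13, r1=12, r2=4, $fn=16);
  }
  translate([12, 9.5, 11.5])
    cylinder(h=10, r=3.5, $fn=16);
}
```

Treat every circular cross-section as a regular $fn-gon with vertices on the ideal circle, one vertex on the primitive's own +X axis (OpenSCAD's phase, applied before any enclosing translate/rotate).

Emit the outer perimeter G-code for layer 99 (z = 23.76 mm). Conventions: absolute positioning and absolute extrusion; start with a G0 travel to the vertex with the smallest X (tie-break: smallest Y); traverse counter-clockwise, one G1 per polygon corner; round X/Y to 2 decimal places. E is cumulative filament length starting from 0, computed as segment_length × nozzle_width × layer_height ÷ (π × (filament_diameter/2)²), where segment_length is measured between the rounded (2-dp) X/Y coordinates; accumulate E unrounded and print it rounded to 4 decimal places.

At z = 23.76 mm: the cylinder is absent (z outside [0, 14.5]); the r=12 cylinder at (1.5, 7.5) contributes a regular 16-gon of circumradius 12; the cylinder at (12.5, 9.5) is absent (z outside [0.5, 5.5]); the cone at (8.5, 8) does not reach this height (z outside [9.5, 22.5]); Merging all regions: only the r=12 cylinder at (1.5, 7.5) is present, so the union is just that shape — 1 connected region; the cylinder at (12, 9.5) is not intersected at this z (z outside [11.5, 21.5]); After the difference (first − rest): none of the subtracted shapes is present at this height, so the result so far is unchanged — 1 connected region. The outline is a single polygon with 16 vertices. Extrusion per mm of travel: 0.6 × 0.24 / (π × 0.875²) = 0.059868. Accumulating E over each segment gives final E = 4.4861.

G0 X-10.50 Y7.50 Z23.76
G1 X-9.59 Y2.91 E0.2801
G1 X-6.99 Y-0.99 E0.5608
G1 X-3.09 Y-3.59 E0.8414
G1 X1.50 Y-4.50 E1.1215
G1 X6.09 Y-3.59 E1.4017
G1 X9.99 Y-0.99 E1.6823
G1 X12.59 Y2.91 E1.9629
G1 X13.50 Y7.50 E2.2430
G1 X12.59 Y12.09 E2.5232
G1 X9.99 Y15.99 E2.8038
G1 X6.09 Y18.59 E3.0844
G1 X1.50 Y19.50 E3.3646
G1 X-3.09 Y18.59 E3.6447
G1 X-6.99 Y15.99 E3.9253
G1 X-9.59 Y12.09 E4.2059
G1 X-10.50 Y7.50 E4.4861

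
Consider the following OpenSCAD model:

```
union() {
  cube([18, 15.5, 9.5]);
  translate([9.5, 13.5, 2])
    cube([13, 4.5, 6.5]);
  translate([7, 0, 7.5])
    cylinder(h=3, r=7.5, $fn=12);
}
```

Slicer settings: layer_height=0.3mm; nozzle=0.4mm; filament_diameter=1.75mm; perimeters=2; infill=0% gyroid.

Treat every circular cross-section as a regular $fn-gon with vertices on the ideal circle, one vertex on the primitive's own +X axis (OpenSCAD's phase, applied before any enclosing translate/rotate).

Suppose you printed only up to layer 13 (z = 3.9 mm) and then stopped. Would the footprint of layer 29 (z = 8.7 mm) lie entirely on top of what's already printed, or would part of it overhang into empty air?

Compare the two slices. At z = 3.9: the cube is present — its section is the full 18×15.5 rectangle (area 279.00 mm²); the cube at (9.5, 13.5) (footprint 13×4.5) is included at this height (area 58.50 mm²); the cylinder at (7, 0) is not intersected at this z (z outside [7.5, 10.5]); Combining (union): the regions partially overlap — summed areas 337.50 mm² minus the doubly-counted overlap 17.00 mm² gives 320.50 mm² — area = 320.50 mm². At z = 8.7: the 18×15.5 cube contributes its full rectangle (area 279.00 mm²); the cube at (9.5, 13.5) is absent (z outside [2, 8.5]); the r=7.5 cylinder at (7, 0) gives a regular 12-gon of circumradius 7.5 (constant along its height) (area = (12/2)·7.500²·sin(360°/12) = 168.75 mm²); Taking the union: the regions partially overlap — summed areas 447.75 mm² minus the doubly-counted overlap 83.91 mm² gives 363.84 mm² — area = 363.84 mm². Checking containment: at z = 8.7 the cross-section extends beyond the z = 3.9 cross-section by about 84.84 mm².

part overhangs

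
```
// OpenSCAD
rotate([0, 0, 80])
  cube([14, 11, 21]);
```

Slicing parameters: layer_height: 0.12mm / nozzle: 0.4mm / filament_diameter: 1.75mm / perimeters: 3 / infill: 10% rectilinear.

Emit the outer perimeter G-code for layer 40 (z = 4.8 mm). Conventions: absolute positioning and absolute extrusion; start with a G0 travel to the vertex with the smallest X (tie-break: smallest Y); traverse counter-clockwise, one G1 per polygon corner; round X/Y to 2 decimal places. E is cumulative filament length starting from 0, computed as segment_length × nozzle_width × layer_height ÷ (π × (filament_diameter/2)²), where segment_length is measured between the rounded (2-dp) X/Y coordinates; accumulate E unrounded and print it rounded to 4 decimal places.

G0 X-10.83 Y1.91 Z4.80
G1 X0.00 Y0.00 E0.2195
G1 X2.43 Y13.79 E0.4989
G1 X-8.40 Y15.70 E0.7184
G1 X-10.83 Y1.91 E0.9978

At z = 4.8 mm: the cube is present — its section is the full 14×11 rectangle; (whole slice rotated 80° about Z — lengths, areas and connectivity unchanged). The outline is a single polygon with 4 vertices. Extrusion per mm of travel: 0.4 × 0.12 / (π × 0.875²) = 0.019956. Accumulating E over each segment gives final E = 0.9978.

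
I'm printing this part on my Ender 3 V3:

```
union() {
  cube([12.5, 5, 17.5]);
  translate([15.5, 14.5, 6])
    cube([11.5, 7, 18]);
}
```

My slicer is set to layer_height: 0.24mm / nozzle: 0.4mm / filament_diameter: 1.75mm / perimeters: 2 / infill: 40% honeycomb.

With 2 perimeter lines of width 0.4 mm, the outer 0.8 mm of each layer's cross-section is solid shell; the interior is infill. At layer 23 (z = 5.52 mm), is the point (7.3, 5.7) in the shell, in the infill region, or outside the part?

At z = 5.52 mm: the cube is present — its section is the full 12.5×5 rectangle; the cube at (15.5, 14.5) is not intersected at this z (z outside [6, 24]); Taking the union: only the 12.5×5 cube is present, so the union is just that shape — 1 connected region. Overall, the cross-section is a single solid region. The nearest boundary edge runs (12.50, 5.00)→(0.00, 5.00); distance from the point to it = 0.70 mm. The point is not inside any of the regions above, so it lies outside the cross-section (0.70 mm from the nearest boundary).

outside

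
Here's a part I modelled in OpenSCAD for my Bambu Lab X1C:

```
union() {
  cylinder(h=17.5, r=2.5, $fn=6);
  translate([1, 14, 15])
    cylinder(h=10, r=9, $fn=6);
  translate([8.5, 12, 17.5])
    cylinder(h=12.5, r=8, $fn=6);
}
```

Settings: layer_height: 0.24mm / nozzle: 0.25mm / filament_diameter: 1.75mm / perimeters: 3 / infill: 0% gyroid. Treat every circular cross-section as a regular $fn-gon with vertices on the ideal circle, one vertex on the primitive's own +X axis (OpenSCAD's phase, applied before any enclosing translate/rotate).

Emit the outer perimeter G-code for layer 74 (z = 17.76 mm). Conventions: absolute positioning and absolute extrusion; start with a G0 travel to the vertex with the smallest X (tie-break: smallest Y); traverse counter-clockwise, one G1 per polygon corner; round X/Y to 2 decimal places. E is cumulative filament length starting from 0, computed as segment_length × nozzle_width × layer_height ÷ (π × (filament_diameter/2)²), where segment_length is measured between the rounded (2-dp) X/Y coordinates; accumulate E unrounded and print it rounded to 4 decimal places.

G0 X-8.00 Y14.00 Z17.76
G1 X-3.50 Y6.21 E0.2244
G1 X3.85 Y6.21 E0.4078
G1 X4.50 Y5.07 E0.4405
G1 X12.50 Y5.07 E0.6401
G1 X16.50 Y12.00 E0.8397
G1 X12.50 Y18.93 E1.0393
G1 X7.15 Y18.93 E1.1727
G1 X5.50 Y21.79 E1.2551
G1 X-3.50 Y21.79 E1.4796
G1 X-8.00 Y14.00 E1.7040

At z = 17.76 mm: the cylinder is not intersected at this z (z outside [0, 17.5]); the cylinder at (1, 14): section is a regular 6-gon, circumradius r=9; the r=8 cylinder at (8.5, 12) contributes a regular 6-gon of circumradius 8; Combining (union): the regions partially overlap (shared area 72.77 mm²), so overlapping operands fuse into one piece — 1 connected region. The outline is a single polygon with 10 vertices. Extrusion per mm of travel: 0.25 × 0.24 / (π × 0.875²) = 0.024945. Accumulating E over each segment gives final E = 1.7040.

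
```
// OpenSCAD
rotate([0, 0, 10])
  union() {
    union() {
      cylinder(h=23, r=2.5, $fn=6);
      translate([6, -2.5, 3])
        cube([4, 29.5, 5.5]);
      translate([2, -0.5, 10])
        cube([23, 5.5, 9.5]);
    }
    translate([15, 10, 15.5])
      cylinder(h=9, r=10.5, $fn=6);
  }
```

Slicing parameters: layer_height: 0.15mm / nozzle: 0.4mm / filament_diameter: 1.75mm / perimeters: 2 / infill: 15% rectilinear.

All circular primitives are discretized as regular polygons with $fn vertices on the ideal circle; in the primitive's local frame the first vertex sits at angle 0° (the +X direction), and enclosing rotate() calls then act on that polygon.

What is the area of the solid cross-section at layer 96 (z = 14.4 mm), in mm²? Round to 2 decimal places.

At z = 14.4 mm: the cylinder: section is a regular 6-gon, circumradius r=2.5 (area = (6/2)·2.500²·sin(360°/6) = 16.24 mm²); the cube at (6, -2.5) is not intersected at this z (z outside [3, 8.5]); the cube at (2, -0.5) (footprint 23×5.5) is included at this height (area 126.50 mm²); Merging all regions: the regions partially overlap — summed areas 142.74 mm² minus the doubly-counted overlap 0.39 mm² gives 142.34 mm² — area = 142.34 mm²; the cylinder at (15, 10) is absent (z outside [15.5, 24.5]); Taking the union: only that combined region is present, so the union is just that shape — area = 142.34 mm²; (whole slice rotated 10° about Z — lengths, areas and connectivity unchanged). Overall, the cross-section is a single solid region. Net area = 142.34 mm².

142.34 mm²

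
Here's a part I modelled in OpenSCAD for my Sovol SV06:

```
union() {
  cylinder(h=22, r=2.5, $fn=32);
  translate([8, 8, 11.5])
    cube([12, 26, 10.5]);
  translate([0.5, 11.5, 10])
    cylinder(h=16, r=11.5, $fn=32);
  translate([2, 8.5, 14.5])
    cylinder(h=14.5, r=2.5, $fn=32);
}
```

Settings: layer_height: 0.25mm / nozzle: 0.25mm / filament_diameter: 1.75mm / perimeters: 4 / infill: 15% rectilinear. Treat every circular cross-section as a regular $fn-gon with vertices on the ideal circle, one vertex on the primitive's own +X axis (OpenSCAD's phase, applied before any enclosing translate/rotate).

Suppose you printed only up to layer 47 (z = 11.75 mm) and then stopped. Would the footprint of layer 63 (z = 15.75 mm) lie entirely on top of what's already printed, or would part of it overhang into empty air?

Compare the two slices. At z = 11.75: the r=2.5 cylinder contributes a regular 32-gon of circumradius 2.5 (area = (32/2)·2.500²·sin(360°/32) = 19.51 mm²); the cube at (8, 8) is present — its section is the full 12×26 rectangle (area 312.00 mm²); the r=11.5 cylinder at (0.5, 11.5) gives a regular 32-gon of circumradius 11.5 (constant along its height) (area = (32/2)·11.500²·sin(360°/32) = 412.81 mm²); the cylinder at (2, 8.5) does not reach this height (z outside [14.5, 29]); Combining (union): the regions partially overlap — summed areas 744.32 mm² minus the doubly-counted overlap 46.14 mm² gives 698.18 mm² — area = 698.18 mm². At z = 15.75: the r=2.5 cylinder contributes a regular 32-gon of circumradius 2.5 (area = (32/2)·2.500²·sin(360°/32) = 19.51 mm²); the cube at (8, 8) (footprint 12×26) is included at this height (area 312.00 mm²); the r=11.5 cylinder at (0.5, 11.5) contributes a regular 32-gon of circumradius 11.5 (area = (32/2)·11.500²·sin(360°/32) = 412.81 mm²); the r=2.5 cylinder at (2, 8.5) contributes a regular 32-gon of circumradius 2.5 (area = (32/2)·2.500²·sin(360°/32) = 19.51 mm²); Merging all regions: the regions partially overlap — summed areas 763.83 mm² minus the doubly-counted overlap 65.65 mm² gives 698.18 mm² — area = 698.18 mm². Checking containment: the cross-section at z = 15.75 is a subset of the cross-section at z = 11.75.

entirely on top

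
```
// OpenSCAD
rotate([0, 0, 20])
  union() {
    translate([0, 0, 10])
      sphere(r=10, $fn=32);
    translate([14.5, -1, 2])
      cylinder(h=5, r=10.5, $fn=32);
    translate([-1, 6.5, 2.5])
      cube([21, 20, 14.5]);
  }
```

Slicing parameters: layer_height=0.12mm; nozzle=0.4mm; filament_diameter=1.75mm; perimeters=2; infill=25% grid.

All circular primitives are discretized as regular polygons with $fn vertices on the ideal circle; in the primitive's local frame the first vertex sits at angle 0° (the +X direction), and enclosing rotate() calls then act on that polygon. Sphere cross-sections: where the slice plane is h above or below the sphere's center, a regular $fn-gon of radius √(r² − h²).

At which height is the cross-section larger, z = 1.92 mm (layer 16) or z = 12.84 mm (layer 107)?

layer 107 (z = 12.84 mm)

Layer 16 (z = 1.92): the sphere: section is a regular 32-gon, circumradius = √(r²−h²) = √(10²−8.08²) = 5.892 (area = (32/2)·5.892²·sin(360°/32) = 108.36 mm²); the cylinder at (14.5, -1) is absent (z outside [2, 7]); the cube at (-1, 6.5) is absent (z outside [2.5, 17]); Merging all regions: only the r=10 sphere is present, so the union is just that shape — area = 108.36 mm²; (rotated 20° about Z; rotation is an isometry so areas/perimeters/island counts are preserved). So its area = 108.36 mm². Layer 107 (z = 12.84): the sphere: section is a regular 32-gon, circumradius = √(r²−h²) = √(10²−2.84²) = 9.588 (area = (32/2)·9.588²·sin(360°/32) = 286.97 mm²); the cylinder at (14.5, -1) is absent (z outside [2, 7]); the 21×20 cube at (-1, 6.5) contributes its full rectangle (area 420.00 mm²); Merging all regions: the regions partially overlap — summed areas 706.97 mm² minus the doubly-counted overlap 17.86 mm² gives 689.11 mm² — area = 689.11 mm²; (whole slice rotated 20° about Z — lengths, areas and connectivity unchanged). So its area = 689.11 mm². Layer 107 is larger (689.11 vs 108.36 mm²).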